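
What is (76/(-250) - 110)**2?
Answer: 190108944/15625 ≈ 12167.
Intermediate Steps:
(76/(-250) - 110)**2 = (76*(-1/250) - 110)**2 = (-38/125 - 110)**2 = (-13788/125)**2 = 190108944/15625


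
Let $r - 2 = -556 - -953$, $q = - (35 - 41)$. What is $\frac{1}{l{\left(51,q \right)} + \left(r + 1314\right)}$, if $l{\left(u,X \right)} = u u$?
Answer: $\frac{1}{4314} \approx 0.0002318$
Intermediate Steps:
$q = 6$ ($q = - (35 - 41) = \left(-1\right) \left(-6\right) = 6$)
$l{\left(u,X \right)} = u^{2}$
$r = 399$ ($r = 2 - -397 = 2 + \left(-556 + 953\right) = 2 + 397 = 399$)
$\frac{1}{l{\left(51,q \right)} + \left(r + 1314\right)} = \frac{1}{51^{2} + \left(399 + 1314\right)} = \frac{1}{2601 + 1713} = \frac{1}{4314}$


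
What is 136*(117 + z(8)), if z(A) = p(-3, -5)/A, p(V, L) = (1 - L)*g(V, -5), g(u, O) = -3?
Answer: 15606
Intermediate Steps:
p(V, L) = -3 + 3*L (p(V, L) = (1 - L)*(-3) = -3 + 3*L)
z(A) = -18/A (z(A) = (-3 + 3*(-5))/A = (-3 - 15)/A = -18/A)
136*(117 + z(8)) = 136*(117 - 18/8) = 136*(117 - 18*⅛) = 136*(117 - 9/4) = 136*(459/4) = 15606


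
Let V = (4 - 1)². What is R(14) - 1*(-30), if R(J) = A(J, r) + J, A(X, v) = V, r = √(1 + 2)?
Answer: 53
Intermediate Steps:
V = 9 (V = 3² = 9)
r = √3 ≈ 1.7320
A(X, v) = 9
R(J) = 9 + J
R(14) - 1*(-30) = (9 + 14) - 1*(-30) = 23 + 30 = 53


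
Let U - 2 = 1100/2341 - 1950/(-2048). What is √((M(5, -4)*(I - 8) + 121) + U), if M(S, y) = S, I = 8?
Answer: √698232528887/74912 ≈ 11.154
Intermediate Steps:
U = 8203243/2397184 (U = 2 + (1100/2341 - 1950/(-2048)) = 2 + (1100*(1/2341) - 1950*(-1/2048)) = 2 + (1100/2341 + 975/1024) = 2 + 3408875/2397184 = 8203243/2397184 ≈ 3.4220)
√((M(5, -4)*(I - 8) + 121) + U) = √((5*(8 - 8) + 121) + 8203243/2397184) = √((5*0 + 121) + 8203243/2397184) = √((0 + 121) + 8203243/2397184) = √(121 + 8203243/2397184) = √(298262507/2397184) = √698232528887/74912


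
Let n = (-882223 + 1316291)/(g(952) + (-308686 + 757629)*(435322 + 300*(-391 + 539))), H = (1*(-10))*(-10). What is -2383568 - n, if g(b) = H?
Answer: -256671938611716698/107683916973 ≈ -2.3836e+6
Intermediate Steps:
H = 100 (H = -10*(-10) = 100)
g(b) = 100
n = 217034/107683916973 (n = (-882223 + 1316291)/(100 + (-308686 + 757629)*(435322 + 300*(-391 + 539))) = 434068/(100 + 448943*(435322 + 300*148)) = 434068/(100 + 448943*(435322 + 44400)) = 434068/(100 + 448943*479722) = 434068/(100 + 215367833846) = 434068/215367833946 = 434068*(1/215367833946) = 217034/107683916973 ≈ 2.0155e-6)
-2383568 - n = -2383568 - 1*217034/107683916973 = -2383568 - 217034/107683916973 = -256671938611716698/107683916973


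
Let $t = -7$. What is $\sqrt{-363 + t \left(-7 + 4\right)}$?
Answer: $3 i \sqrt{38} \approx 18.493 i$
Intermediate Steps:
$\sqrt{-363 + t \left(-7 + 4\right)} = \sqrt{-363 - 7 \left(-7 + 4\right)} = \sqrt{-363 - -21} = \sqrt{-363 + 21} = \sqrt{-342} = 3 i \sqrt{38}$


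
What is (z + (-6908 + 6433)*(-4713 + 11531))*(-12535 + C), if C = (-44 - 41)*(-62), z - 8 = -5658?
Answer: 23569113000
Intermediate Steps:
z = -5650 (z = 8 - 5658 = -5650)
C = 5270 (C = -85*(-62) = 5270)
(z + (-6908 + 6433)*(-4713 + 11531))*(-12535 + C) = (-5650 + (-6908 + 6433)*(-4713 + 11531))*(-12535 + 5270) = (-5650 - 475*6818)*(-7265) = (-5650 - 3238550)*(-7265) = -3244200*(-7265) = 23569113000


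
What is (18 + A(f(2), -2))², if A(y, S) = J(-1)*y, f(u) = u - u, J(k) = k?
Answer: 324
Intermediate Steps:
f(u) = 0
A(y, S) = -y
(18 + A(f(2), -2))² = (18 - 1*0)² = (18 + 0)² = 18² = 324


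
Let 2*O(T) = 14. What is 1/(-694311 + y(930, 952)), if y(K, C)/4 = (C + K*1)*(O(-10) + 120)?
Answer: 1/261745 ≈ 3.8205e-6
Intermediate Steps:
O(T) = 7 (O(T) = (½)*14 = 7)
y(K, C) = 508*C + 508*K (y(K, C) = 4*((C + K*1)*(7 + 120)) = 4*((C + K)*127) = 4*(127*C + 127*K) = 508*C + 508*K)
1/(-694311 + y(930, 952)) = 1/(-694311 + (508*952 + 508*930)) = 1/(-694311 + (483616 + 472440)) = 1/(-694311 + 956056) = 1/261745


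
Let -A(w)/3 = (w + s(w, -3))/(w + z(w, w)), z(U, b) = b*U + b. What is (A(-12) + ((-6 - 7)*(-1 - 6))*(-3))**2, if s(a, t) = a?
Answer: 1855044/25 ≈ 74202.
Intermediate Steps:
z(U, b) = b + U*b (z(U, b) = U*b + b = b + U*b)
A(w) = -6*w/(w + w*(1 + w)) (A(w) = -3*(w + w)/(w + w*(1 + w)) = -3*2*w/(w + w*(1 + w)) = -6*w/(w + w*(1 + w)))
(A(-12) + ((-6 - 7)*(-1 - 6))*(-3))**2 = (-6/(2 - 12) + ((-6 - 7)*(-1 - 6))*(-3))**2 = (-6/(-10) - 13*(-7)*(-3))**2 = (-6*(-1/10) + 91*(-3))**2 = (3/5 - 273)**2 = (-1362/5)**2 = 1855044/25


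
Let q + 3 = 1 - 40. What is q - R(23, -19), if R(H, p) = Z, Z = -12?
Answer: -30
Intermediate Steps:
R(H, p) = -12
q = -42 (q = -3 + (1 - 40) = -3 - 39 = -42)
q - R(23, -19) = -42 - 1*(-12) = -42 + 12 = -30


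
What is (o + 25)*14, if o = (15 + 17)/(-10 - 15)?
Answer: 8302/25 ≈ 332.08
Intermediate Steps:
o = -32/25 (o = 32/(-25) = 32*(-1/25) = -32/25 ≈ -1.2800)
(o + 25)*14 = (-32/25 + 25)*14 = (593/25)*14 = 8302/25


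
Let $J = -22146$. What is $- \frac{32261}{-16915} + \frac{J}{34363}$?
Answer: $\frac{733985153}{581250145} \approx 1.2628$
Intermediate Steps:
$- \frac{32261}{-16915} + \frac{J}{34363} = - \frac{32261}{-16915} - \frac{22146}{34363} = \left(-32261\right) \left(- \frac{1}{16915}\right) - \frac{22146}{34363} = \frac{32261}{16915} - \frac{22146}{34363} = \frac{733985153}{581250145}$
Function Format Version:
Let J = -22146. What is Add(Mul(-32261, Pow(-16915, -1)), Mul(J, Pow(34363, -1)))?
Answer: Rational(733985153, 581250145) ≈ 1.2628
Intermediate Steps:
Add(Mul(-32261, Pow(-16915, -1)), Mul(J, Pow(34363, -1))) = Add(Mul(-32261, Pow(-16915, -1)), Mul(-22146, Pow(34363, -1))) = Add(Mul(-32261, Rational(-1, 16915)), Mul(-22146, Rational(1, 34363))) = Add(Rational(32261, 16915), Rational(-22146, 34363)) = Rational(733985153, 581250145)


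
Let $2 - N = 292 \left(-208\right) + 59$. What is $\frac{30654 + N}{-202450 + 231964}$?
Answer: $\frac{91333}{29514} \approx 3.0946$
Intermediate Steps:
$N = 60679$ ($N = 2 - \left(292 \left(-208\right) + 59\right) = 2 - \left(-60736 + 59\right) = 2 - -60677 = 2 + 60677 = 60679$)
$\frac{30654 + N}{-202450 + 231964} = \frac{30654 + 60679}{-202450 + 231964} = \frac{91333}{29514}$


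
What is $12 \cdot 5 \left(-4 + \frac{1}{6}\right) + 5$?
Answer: $-225$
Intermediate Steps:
$12 \cdot 5 \left(-4 + \frac{1}{6}\right) + 5 = 12 \cdot 5 \left(- \frac{23}{6}\right) + 5 = 12 \left(- \frac{115}{6}\right) + 5 = -230 + 5 = -225$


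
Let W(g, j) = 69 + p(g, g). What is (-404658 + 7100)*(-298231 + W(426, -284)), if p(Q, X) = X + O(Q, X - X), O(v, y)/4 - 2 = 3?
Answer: 118359377528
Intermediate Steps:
O(v, y) = 20 (O(v, y) = 8 + 4*3 = 8 + 12 = 20)
p(Q, X) = 20 + X (p(Q, X) = X + 20 = 20 + X)
W(g, j) = 89 + g (W(g, j) = 69 + (20 + g) = 89 + g)
(-404658 + 7100)*(-298231 + W(426, -284)) = (-404658 + 7100)*(-298231 + (89 + 426)) = -397558*(-298231 + 515) = -397558*(-297716) = 118359377528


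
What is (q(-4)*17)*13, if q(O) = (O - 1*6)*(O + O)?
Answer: 17680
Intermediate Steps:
q(O) = 2*O*(-6 + O) (q(O) = (O - 6)*(2*O) = (-6 + O)*(2*O) = 2*O*(-6 + O))
(q(-4)*17)*13 = ((2*(-4)*(-6 - 4))*17)*13 = ((2*(-4)*(-10))*17)*13 = (80*17)*13 = 1360*13 = 17680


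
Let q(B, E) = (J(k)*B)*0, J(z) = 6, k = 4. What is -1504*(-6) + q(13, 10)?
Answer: 9024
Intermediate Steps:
q(B, E) = 0 (q(B, E) = (6*B)*0 = 0)
-1504*(-6) + q(13, 10) = -1504*(-6) + 0 = -94*(-96) + 0 = 9024 + 0 = 9024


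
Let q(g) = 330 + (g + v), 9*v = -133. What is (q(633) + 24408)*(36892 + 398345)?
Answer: 33107898274/3 ≈ 1.1036e+10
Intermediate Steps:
v = -133/9 (v = (⅑)*(-133) = -133/9 ≈ -14.778)
q(g) = 2837/9 + g (q(g) = 330 + (g - 133/9) = 330 + (-133/9 + g) = 2837/9 + g)
(q(633) + 24408)*(36892 + 398345) = ((2837/9 + 633) + 24408)*(36892 + 398345) = (8534/9 + 24408)*435237 = (228206/9)*435237 = 33107898274/3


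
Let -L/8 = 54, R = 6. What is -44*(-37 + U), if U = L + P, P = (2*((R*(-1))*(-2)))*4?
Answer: 16412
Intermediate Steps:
P = 96 (P = (2*((6*(-1))*(-2)))*4 = (2*(-6*(-2)))*4 = (2*12)*4 = 24*4 = 96)
L = -432 (L = -8*54 = -432)
U = -336 (U = -432 + 96 = -336)
-44*(-37 + U) = -44*(-37 - 336) = -44*(-373) = 16412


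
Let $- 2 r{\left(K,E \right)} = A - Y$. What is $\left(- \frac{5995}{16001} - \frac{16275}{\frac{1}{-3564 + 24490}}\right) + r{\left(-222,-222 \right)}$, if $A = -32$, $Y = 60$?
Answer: $- \frac{5449470240599}{16001} \approx -3.4057 \cdot 10^{8}$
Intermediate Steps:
$r{\left(K,E \right)} = 46$ ($r{\left(K,E \right)} = - \frac{-32 - 60}{2} = \left(- \frac{1}{2}\right) \left(-92\right) = 46$)
$\left(- \frac{5995}{16001} - \frac{16275}{\frac{1}{-3564 + 24490}}\right) + r{\left(-222,-222 \right)} = \left(- \frac{5995}{16001} - \frac{16275}{\frac{1}{-3564 + 24490}}\right) + 46 = \left(\left(-5995\right) \frac{1}{16001} - \frac{16275}{\frac{1}{20926}}\right) + 46 = \left(- \frac{5995}{16001} - 16275 \frac{1}{\frac{1}{20926}}\right) + 46 = \left(- \frac{5995}{16001} - 340570650\right) + 46 = - \frac{5449470976645}{16001} + 46 = - \frac{5449470240599}{16001}$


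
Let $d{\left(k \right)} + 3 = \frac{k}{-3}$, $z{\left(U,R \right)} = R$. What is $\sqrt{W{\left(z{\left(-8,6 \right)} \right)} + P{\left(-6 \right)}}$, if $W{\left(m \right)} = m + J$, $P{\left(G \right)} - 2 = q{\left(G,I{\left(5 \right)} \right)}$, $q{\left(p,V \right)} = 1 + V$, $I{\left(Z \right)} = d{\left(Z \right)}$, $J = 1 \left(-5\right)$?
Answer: $\frac{i \sqrt{6}}{3} \approx 0.8165 i$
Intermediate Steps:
$d{\left(k \right)} = -3 - \frac{k}{3}$ ($d{\left(k \right)} = -3 + \frac{k}{-3} = -3 + k \left(- \frac{1}{3}\right) = -3 - \frac{k}{3}$)
$J = -5$
$I{\left(Z \right)} = -3 - \frac{Z}{3}$
$P{\left(G \right)} = - \frac{5}{3}$ ($P{\left(G \right)} = 2 + \left(1 - \frac{14}{3}\right) = 2 - \frac{11}{3} = - \frac{5}{3}$)
$W{\left(m \right)} = -5 + m$ ($W{\left(m \right)} = m - 5 = -5 + m$)
$\sqrt{W{\left(z{\left(-8,6 \right)} \right)} + P{\left(-6 \right)}} = \sqrt{\left(-5 + 6\right) - \frac{5}{3}} = \sqrt{1 - \frac{5}{3}} = \sqrt{- \frac{2}{3}} = \frac{i \sqrt{6}}{3}$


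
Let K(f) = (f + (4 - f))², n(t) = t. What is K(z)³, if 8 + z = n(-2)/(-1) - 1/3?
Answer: 4096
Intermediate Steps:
z = -19/3 (z = -8 + (-2/(-1) - 1/3) = -8 + (-2*(-1) - 1*⅓) = -8 + (2 - ⅓) = -8 + 5/3 = -19/3 ≈ -6.3333)
K(f) = 16 (K(f) = 4² = 16)
K(z)³ = 16³ = 4096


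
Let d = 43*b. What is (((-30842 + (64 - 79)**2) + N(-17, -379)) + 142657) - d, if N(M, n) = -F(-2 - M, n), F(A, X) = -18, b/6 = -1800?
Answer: 576458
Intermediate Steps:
b = -10800 (b = 6*(-1800) = -10800)
N(M, n) = 18 (N(M, n) = -1*(-18) = 18)
d = -464400 (d = 43*(-10800) = -464400)
(((-30842 + (64 - 79)**2) + N(-17, -379)) + 142657) - d = (((-30842 + (64 - 79)**2) + 18) + 142657) - 1*(-464400) = (((-30842 + (-15)**2) + 18) + 142657) + 464400 = (((-30842 + 225) + 18) + 142657) + 464400 = ((-30617 + 18) + 142657) + 464400 = (-30599 + 142657) + 464400 = 112058 + 464400 = 576458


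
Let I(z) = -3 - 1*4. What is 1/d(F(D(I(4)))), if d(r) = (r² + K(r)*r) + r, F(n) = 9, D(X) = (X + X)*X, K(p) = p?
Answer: 1/171 ≈ 0.0058480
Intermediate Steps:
I(z) = -7 (I(z) = -3 - 4 = -7)
D(X) = 2*X² (D(X) = (2*X)*X = 2*X²)
d(r) = r + 2*r² (d(r) = (r² + r*r) + r = (r² + r²) + r = 2*r² + r = r + 2*r²)
1/d(F(D(I(4)))) = 1/(9*(1 + 2*9)) = 1/(9*(1 + 18)) = 1/(9*19) = 1/171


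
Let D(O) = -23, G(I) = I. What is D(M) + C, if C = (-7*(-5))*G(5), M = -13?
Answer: 152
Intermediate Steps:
C = 175 (C = -7*(-5)*5 = 35*5 = 175)
D(M) + C = -23 + 175 = 152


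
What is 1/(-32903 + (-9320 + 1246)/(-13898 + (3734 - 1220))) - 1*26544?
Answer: -4971156052108/187279839 ≈ -26544.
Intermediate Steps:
1/(-32903 + (-9320 + 1246)/(-13898 + (3734 - 1220))) - 1*26544 = 1/(-32903 - 8074/(-13898 + 2514)) - 26544 = 1/(-32903 - 8074/(-11384)) - 26544 = 1/(-32903 - 8074*(-1/11384)) - 26544 = 1/(-32903 + 4037/5692) - 26544 = 1/(-187279839/5692) - 26544 = -5692/187279839 - 26544 = -4971156052108/187279839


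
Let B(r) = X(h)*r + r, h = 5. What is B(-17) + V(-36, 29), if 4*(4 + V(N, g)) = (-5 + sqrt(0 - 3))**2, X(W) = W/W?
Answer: -65/2 - 5*I*sqrt(3)/2 ≈ -32.5 - 4.3301*I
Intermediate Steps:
X(W) = 1
V(N, g) = -4 + (-5 + I*sqrt(3))**2/4 (V(N, g) = -4 + (-5 + sqrt(0 - 3))**2/4 = -4 + (-5 + sqrt(-3))**2/4 = -4 + (-5 + I*sqrt(3))**2/4)
B(r) = 2*r (B(r) = 1*r + r = r + r = 2*r)
B(-17) + V(-36, 29) = 2*(-17) + (3/2 - 5*I*sqrt(3)/2) = -34 + (3/2 - 5*I*sqrt(3)/2) = -65/2 - 5*I*sqrt(3)/2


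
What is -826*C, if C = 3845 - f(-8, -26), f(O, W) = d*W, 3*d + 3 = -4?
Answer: -9377578/3 ≈ -3.1259e+6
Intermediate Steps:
d = -7/3 (d = -1 + (⅓)*(-4) = -1 - 4/3 = -7/3 ≈ -2.3333)
f(O, W) = -7*W/3
C = 11353/3 (C = 3845 - (-7)*(-26)/3 = 3845 - 1*182/3 = 3845 - 182/3 = 11353/3 ≈ 3784.3)
-826*C = -826*11353/3 = -9377578/3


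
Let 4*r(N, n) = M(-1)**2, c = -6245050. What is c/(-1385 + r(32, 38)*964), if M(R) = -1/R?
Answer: 3122525/572 ≈ 5459.0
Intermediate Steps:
r(N, n) = 1/4 (r(N, n) = (-1/(-1))**2/4 = (-1*(-1))**2/4 = (1/4)*1**2 = (1/4)*1 = 1/4)
c/(-1385 + r(32, 38)*964) = -6245050/(-1385 + (1/4)*964) = -6245050/(-1385 + 241) = -6245050/(-1144) = -6245050*(-1/1144) = 3122525/572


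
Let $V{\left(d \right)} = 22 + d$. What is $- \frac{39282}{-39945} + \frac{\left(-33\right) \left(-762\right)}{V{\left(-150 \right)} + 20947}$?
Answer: $\frac{607422976}{277204985} \approx 2.1912$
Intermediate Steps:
$- \frac{39282}{-39945} + \frac{\left(-33\right) \left(-762\right)}{V{\left(-150 \right)} + 20947} = - \frac{39282}{-39945} + \frac{\left(-33\right) \left(-762\right)}{\left(22 - 150\right) + 20947} = \left(-39282\right) \left(- \frac{1}{39945}\right) + \frac{25146}{-128 + 20947} = \frac{13094}{13315} + \frac{25146}{20819} = \frac{607422976}{277204985}$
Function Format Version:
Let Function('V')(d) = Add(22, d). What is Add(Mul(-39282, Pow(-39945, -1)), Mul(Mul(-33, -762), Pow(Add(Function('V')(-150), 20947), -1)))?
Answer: Rational(607422976, 277204985) ≈ 2.1912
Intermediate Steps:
Add(Mul(-39282, Pow(-39945, -1)), Mul(Mul(-33, -762), Pow(Add(Function('V')(-150), 20947), -1))) = Add(Mul(-39282, Pow(-39945, -1)), Mul(Mul(-33, -762), Pow(Add(Add(22, -150), 20947), -1))) = Add(Mul(-39282, Rational(-1, 39945)), Mul(25146, Pow(Add(-128, 20947), -1))) = Add(Rational(13094, 13315), Mul(25146, Pow(20819, -1))) = Add(Rational(13094, 13315), Mul(25146, Rational(1, 20819))) = Add(Rational(13094, 13315), Rational(25146, 20819)) = Rational(607422976, 277204985)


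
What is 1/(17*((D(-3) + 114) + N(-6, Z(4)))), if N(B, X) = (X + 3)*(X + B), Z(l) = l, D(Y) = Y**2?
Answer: 1/1853 ≈ 0.00053967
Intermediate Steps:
N(B, X) = (3 + X)*(B + X)
1/(17*((D(-3) + 114) + N(-6, Z(4)))) = 1/(17*(((-3)**2 + 114) + (4**2 + 3*(-6) + 3*4 - 6*4))) = 1/(17*((9 + 114) + (16 - 18 + 12 - 24))) = 1/(17*(123 - 14)) = 1/(17*109) = 1/1853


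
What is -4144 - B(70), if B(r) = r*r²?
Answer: -347144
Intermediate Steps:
B(r) = r³
-4144 - B(70) = -4144 - 1*70³ = -4144 - 1*343000 = -4144 - 343000 = -347144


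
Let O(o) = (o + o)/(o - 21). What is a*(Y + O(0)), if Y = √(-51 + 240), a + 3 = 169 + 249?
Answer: 1245*√21 ≈ 5705.3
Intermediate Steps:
O(o) = 2*o/(-21 + o) (O(o) = (2*o)/(-21 + o) = 2*o/(-21 + o))
a = 415 (a = -3 + (169 + 249) = -3 + 418 = 415)
Y = 3*√21 (Y = √189 = 3*√21 ≈ 13.748)
a*(Y + O(0)) = 415*(3*√21 + 2*0/(-21 + 0)) = 415*(3*√21 + 2*0/(-21)) = 415*(3*√21 + 2*0*(-1/21)) = 415*(3*√21 + 0) = 415*(3*√21) = 1245*√21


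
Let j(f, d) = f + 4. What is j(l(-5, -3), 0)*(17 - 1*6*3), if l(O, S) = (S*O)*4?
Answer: -64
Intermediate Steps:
l(O, S) = 4*O*S (l(O, S) = (O*S)*4 = 4*O*S)
j(f, d) = 4 + f
j(l(-5, -3), 0)*(17 - 1*6*3) = (4 + 4*(-5)*(-3))*(17 - 1*6*3) = (4 + 60)*(17 - 6*3) = 64*(17 - 18) = 64*(-1) = -64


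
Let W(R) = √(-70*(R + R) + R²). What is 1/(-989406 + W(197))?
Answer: -17358/17174109151 - √11229/978924221607 ≈ -1.0108e-6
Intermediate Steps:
W(R) = √(R² - 140*R) (W(R) = √(-140*R + R²) = √(R² - 140*R))
1/(-989406 + W(197)) = 1/(-989406 + √(197*(-140 + 197))) = 1/(-989406 + √(197*57)) = 1/(-989406 + √11229)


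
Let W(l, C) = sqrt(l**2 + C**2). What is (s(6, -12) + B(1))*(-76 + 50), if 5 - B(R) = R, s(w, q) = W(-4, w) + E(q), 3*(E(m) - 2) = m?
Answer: -52 - 52*sqrt(13) ≈ -239.49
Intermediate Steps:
E(m) = 2 + m/3
W(l, C) = sqrt(C**2 + l**2)
s(w, q) = 2 + sqrt(16 + w**2) + q/3 (s(w, q) = sqrt(w**2 + (-4)**2) + (2 + q/3) = sqrt(w**2 + 16) + (2 + q/3) = sqrt(16 + w**2) + (2 + q/3) = 2 + sqrt(16 + w**2) + q/3)
B(R) = 5 - R
(s(6, -12) + B(1))*(-76 + 50) = ((2 + sqrt(16 + 6**2) + (1/3)*(-12)) + (5 - 1*1))*(-76 + 50) = ((2 + sqrt(16 + 36) - 4) + (5 - 1))*(-26) = ((2 + sqrt(52) - 4) + 4)*(-26) = ((2 + 2*sqrt(13) - 4) + 4)*(-26) = ((-2 + 2*sqrt(13)) + 4)*(-26) = (2 + 2*sqrt(13))*(-26) = -52 - 52*sqrt(13)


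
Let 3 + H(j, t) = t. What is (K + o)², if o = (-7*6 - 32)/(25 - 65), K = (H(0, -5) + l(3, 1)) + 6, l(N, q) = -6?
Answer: 15129/400 ≈ 37.823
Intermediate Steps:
H(j, t) = -3 + t
K = -8 (K = ((-3 - 5) - 6) + 6 = (-8 - 6) + 6 = -14 + 6 = -8)
o = 37/20 (o = (-42 - 32)/(-40) = -74*(-1/40) = 37/20 ≈ 1.8500)
(K + o)² = (-8 + 37/20)² = (-123/20)² = 15129/400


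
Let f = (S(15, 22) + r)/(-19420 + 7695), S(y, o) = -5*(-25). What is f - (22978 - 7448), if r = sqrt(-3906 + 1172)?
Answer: -7283575/469 - I*sqrt(2734)/11725 ≈ -15530.0 - 0.0044595*I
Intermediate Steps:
S(y, o) = 125
r = I*sqrt(2734) (r = sqrt(-2734) = I*sqrt(2734) ≈ 52.288*I)
f = -5/469 - I*sqrt(2734)/11725 (f = (125 + I*sqrt(2734))/(-19420 + 7695) = (125 + I*sqrt(2734))/(-11725) = (125 + I*sqrt(2734))*(-1/11725) = -5/469 - I*sqrt(2734)/11725 ≈ -0.010661 - 0.0044595*I)
f - (22978 - 7448) = (-5/469 - I*sqrt(2734)/11725) - (22978 - 7448) = (-5/469 - I*sqrt(2734)/11725) - 1*15530 = (-5/469 - I*sqrt(2734)/11725) - 15530 = -7283575/469 - I*sqrt(2734)/11725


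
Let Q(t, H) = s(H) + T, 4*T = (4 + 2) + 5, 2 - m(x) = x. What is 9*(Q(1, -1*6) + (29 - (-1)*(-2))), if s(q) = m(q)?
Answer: 1359/4 ≈ 339.75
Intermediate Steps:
m(x) = 2 - x
s(q) = 2 - q
T = 11/4 (T = ((4 + 2) + 5)/4 = (6 + 5)/4 = (¼)*11 = 11/4 ≈ 2.7500)
Q(t, H) = 19/4 - H (Q(t, H) = (2 - H) + 11/4 = 19/4 - H)
9*(Q(1, -1*6) + (29 - (-1)*(-2))) = 9*((19/4 - (-1)*6) + (29 - (-1)*(-2))) = 9*((19/4 - 1*(-6)) + (29 - 1*2)) = 9*((19/4 + 6) + (29 - 2)) = 9*(43/4 + 27) = 9*(151/4) = 1359/4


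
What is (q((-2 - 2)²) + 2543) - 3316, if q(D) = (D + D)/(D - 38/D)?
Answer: -84001/109 ≈ -770.65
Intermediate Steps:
q(D) = 2*D/(D - 38/D) (q(D) = (2*D)/(D - 38/D) = 2*D/(D - 38/D))
(q((-2 - 2)²) + 2543) - 3316 = (2*((-2 - 2)²)²/(-38 + ((-2 - 2)²)²) + 2543) - 3316 = (2*((-4)²)²/(-38 + ((-4)²)²) + 2543) - 3316 = (2*16²/(-38 + 16²) + 2543) - 3316 = (2*256/(-38 + 256) + 2543) - 3316 = (2*256/218 + 2543) - 3316 = (2*256*(1/218) + 2543) - 3316 = (256/109 + 2543) - 3316 = 277443/109 - 3316 = -84001/109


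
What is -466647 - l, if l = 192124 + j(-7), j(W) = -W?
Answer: -658778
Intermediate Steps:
l = 192131 (l = 192124 - 1*(-7) = 192124 + 7 = 192131)
-466647 - l = -466647 - 1*192131 = -466647 - 192131 = -658778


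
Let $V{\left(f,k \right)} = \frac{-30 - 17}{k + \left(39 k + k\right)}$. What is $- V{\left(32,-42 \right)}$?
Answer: $- \frac{47}{1722} \approx -0.027294$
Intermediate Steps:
$V{\left(f,k \right)} = - \frac{47}{41 k}$ ($V{\left(f,k \right)} = - \frac{47}{k + 40 k} = - \frac{47}{41 k}$)
$- V{\left(32,-42 \right)} = - \frac{-47}{41 \left(-42\right)} = - \frac{\left(-47\right) \left(-1\right)}{41 \cdot 42} = \left(-1\right) \frac{47}{1722} = - \frac{47}{1722}$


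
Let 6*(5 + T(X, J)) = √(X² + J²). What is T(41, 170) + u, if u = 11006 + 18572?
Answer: 29573 + √30581/6 ≈ 29602.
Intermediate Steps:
T(X, J) = -5 + √(J² + X²)/6 (T(X, J) = -5 + √(X² + J²)/6 = -5 + √(J² + X²)/6)
u = 29578
T(41, 170) + u = (-5 + √(170² + 41²)/6) + 29578 = (-5 + √(28900 + 1681)/6) + 29578 = (-5 + √30581/6) + 29578 = 29573 + √30581/6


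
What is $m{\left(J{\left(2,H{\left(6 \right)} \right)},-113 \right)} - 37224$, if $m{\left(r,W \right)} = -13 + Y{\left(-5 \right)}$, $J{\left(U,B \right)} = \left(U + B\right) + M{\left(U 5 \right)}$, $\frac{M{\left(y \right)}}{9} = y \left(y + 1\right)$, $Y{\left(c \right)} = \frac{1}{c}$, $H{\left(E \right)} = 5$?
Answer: $- \frac{186186}{5} \approx -37237.0$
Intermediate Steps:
$M{\left(y \right)} = 9 y \left(1 + y\right)$ ($M{\left(y \right)} = 9 y \left(y + 1\right) = 9 y \left(1 + y\right)$)
$J{\left(U,B \right)} = B + U + 45 U \left(1 + 5 U\right)$ ($J{\left(U,B \right)} = \left(U + B\right) + 9 U 5 \left(1 + U 5\right) = \left(B + U\right) + 9 \cdot 5 U \left(1 + 5 U\right) = \left(B + U\right) + 45 U \left(1 + 5 U\right) = B + U + 45 U \left(1 + 5 U\right)$)
$m{\left(r,W \right)} = - \frac{66}{5}$ ($m{\left(r,W \right)} = -13 + \frac{1}{-5} = -13 - \frac{1}{5} = - \frac{66}{5}$)
$m{\left(J{\left(2,H{\left(6 \right)} \right)},-113 \right)} - 37224 = - \frac{66}{5} - 37224 = - \frac{186186}{5}$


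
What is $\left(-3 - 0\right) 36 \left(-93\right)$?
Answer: $10044$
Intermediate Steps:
$\left(-3 - 0\right) 36 \left(-93\right) = \left(-3 + 0\right) 36 \left(-93\right) = \left(-3\right) 36 \left(-93\right) = \left(-108\right) \left(-93\right) = 10044$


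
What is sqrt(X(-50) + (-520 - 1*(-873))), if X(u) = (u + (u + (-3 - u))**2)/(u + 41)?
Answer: sqrt(3218)/3 ≈ 18.909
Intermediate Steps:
X(u) = (9 + u)/(41 + u) (X(u) = (u + (-3)**2)/(41 + u) = (u + 9)/(41 + u) = (9 + u)/(41 + u))
sqrt(X(-50) + (-520 - 1*(-873))) = sqrt((9 - 50)/(41 - 50) + (-520 - 1*(-873))) = sqrt(-41/(-9) + (-520 + 873)) = sqrt(-1/9*(-41) + 353) = sqrt(41/9 + 353) = sqrt(3218/9) = sqrt(3218)/3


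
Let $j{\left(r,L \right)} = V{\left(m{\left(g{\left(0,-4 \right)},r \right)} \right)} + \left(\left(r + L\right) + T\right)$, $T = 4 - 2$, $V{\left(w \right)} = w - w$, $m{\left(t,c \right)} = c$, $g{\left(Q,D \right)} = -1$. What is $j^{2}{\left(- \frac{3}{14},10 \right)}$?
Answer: $\frac{27225}{196} \approx 138.9$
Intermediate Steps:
$V{\left(w \right)} = 0$
$T = 2$ ($T = 4 - 2 = 2$)
$j{\left(r,L \right)} = 2 + L + r$ ($j{\left(r,L \right)} = 0 + \left(\left(r + L\right) + 2\right) = 0 + \left(\left(L + r\right) + 2\right) = 0 + \left(2 + L + r\right) = 2 + L + r$)
$j^{2}{\left(- \frac{3}{14},10 \right)} = \left(2 + 10 - \frac{3}{14}\right)^{2} = \left(\frac{165}{14}\right)^{2} = \frac{27225}{196}$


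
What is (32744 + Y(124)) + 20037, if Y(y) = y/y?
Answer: 52782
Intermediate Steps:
Y(y) = 1
(32744 + Y(124)) + 20037 = (32744 + 1) + 20037 = 32745 + 20037 = 52782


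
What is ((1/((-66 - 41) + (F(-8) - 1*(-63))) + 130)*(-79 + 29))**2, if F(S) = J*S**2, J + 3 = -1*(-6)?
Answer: 231385050625/5476 ≈ 4.2254e+7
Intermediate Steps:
J = 3 (J = -3 - 1*(-6) = -3 + 6 = 3)
F(S) = 3*S**2
((1/((-66 - 41) + (F(-8) - 1*(-63))) + 130)*(-79 + 29))**2 = ((1/((-66 - 41) + (3*(-8)**2 - 1*(-63))) + 130)*(-79 + 29))**2 = ((1/(-107 + (3*64 + 63)) + 130)*(-50))**2 = ((1/(-107 + (192 + 63)) + 130)*(-50))**2 = ((1/(-107 + 255) + 130)*(-50))**2 = ((1/148 + 130)*(-50))**2 = ((19241/148)*(-50))**2 = (-481025/74)**2 = 231385050625/5476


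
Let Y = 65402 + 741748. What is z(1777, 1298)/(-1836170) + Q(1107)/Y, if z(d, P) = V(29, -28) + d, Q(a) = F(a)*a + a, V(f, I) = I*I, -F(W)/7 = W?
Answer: -525032110109/49402153850 ≈ -10.628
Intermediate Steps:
F(W) = -7*W
V(f, I) = I²
Q(a) = a - 7*a² (Q(a) = (-7*a)*a + a = -7*a² + a = a - 7*a²)
z(d, P) = 784 + d (z(d, P) = (-28)² + d = 784 + d)
Y = 807150
z(1777, 1298)/(-1836170) + Q(1107)/Y = (784 + 1777)/(-1836170) + (1107*(1 - 7*1107))/807150 = 2561*(-1/1836170) + (1107*(1 - 7749))*(1/807150) = -2561/1836170 + (1107*(-7748))*(1/807150) = -2561/1836170 - 8577036*1/807150 = -2561/1836170 - 1429506/134525 = -525032110109/49402153850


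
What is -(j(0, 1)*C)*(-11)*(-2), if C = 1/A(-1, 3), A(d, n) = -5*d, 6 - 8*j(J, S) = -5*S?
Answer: -121/20 ≈ -6.0500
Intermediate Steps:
j(J, S) = ¾ + 5*S/8 (j(J, S) = ¾ - (-5)*S/8 = ¾ + 5*S/8)
C = ⅕ (C = 1/(-5*(-1)) = 1/5 = ⅕ ≈ 0.20000)
-(j(0, 1)*C)*(-11)*(-2) = -((¾ + (5/8)*1)*(⅕))*(-11)*(-2) = -((¾ + 5/8)*(⅕))*(-11)*(-2) = -((11/8)*(⅕))*(-11)*(-2) = -(11/40)*(-11)*(-2) = -(-121)*(-2)/40 = -1*121/20 = -121/20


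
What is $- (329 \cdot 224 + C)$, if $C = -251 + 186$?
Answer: $-73631$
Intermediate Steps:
$C = -65$
$- (329 \cdot 224 + C) = - (329 \cdot 224 - 65) = - (73696 - 65) = \left(-1\right) 73631 = -73631$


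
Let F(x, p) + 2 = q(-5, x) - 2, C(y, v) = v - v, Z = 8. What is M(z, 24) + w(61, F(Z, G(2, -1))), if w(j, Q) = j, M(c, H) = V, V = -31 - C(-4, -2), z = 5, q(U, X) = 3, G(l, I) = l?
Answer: 30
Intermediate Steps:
C(y, v) = 0
F(x, p) = -1 (F(x, p) = -2 + (3 - 2) = -2 + 1 = -1)
V = -31 (V = -31 - 1*0 = -31 + 0 = -31)
M(c, H) = -31
M(z, 24) + w(61, F(Z, G(2, -1))) = -31 + 61 = 30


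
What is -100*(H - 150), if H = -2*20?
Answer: 19000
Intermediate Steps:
H = -40
-100*(H - 150) = -100*(-40 - 150) = -100*(-190) = 19000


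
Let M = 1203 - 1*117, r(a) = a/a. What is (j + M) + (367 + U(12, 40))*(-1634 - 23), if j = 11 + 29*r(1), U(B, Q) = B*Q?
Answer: -1402353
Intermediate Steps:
r(a) = 1
M = 1086 (M = 1203 - 117 = 1086)
j = 40 (j = 11 + 29*1 = 11 + 29 = 40)
(j + M) + (367 + U(12, 40))*(-1634 - 23) = (40 + 1086) + (367 + 12*40)*(-1634 - 23) = 1126 + (367 + 480)*(-1657) = 1126 + 847*(-1657) = 1126 - 1403479 = -1402353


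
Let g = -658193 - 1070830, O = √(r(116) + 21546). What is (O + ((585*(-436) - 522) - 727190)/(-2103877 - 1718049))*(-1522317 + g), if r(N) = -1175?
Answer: -1597662957240/1910963 - 3251340*√20371 ≈ -4.6489e+8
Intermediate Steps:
O = √20371 (O = √(-1175 + 21546) = √20371 ≈ 142.73)
g = -1729023
(O + ((585*(-436) - 522) - 727190)/(-2103877 - 1718049))*(-1522317 + g) = (√20371 + ((585*(-436) - 522) - 727190)/(-2103877 - 1718049))*(-1522317 - 1729023) = (√20371 + ((-255060 - 522) - 727190)/(-3821926))*(-3251340) = (√20371 + (-255582 - 727190)*(-1/3821926))*(-3251340) = (√20371 - 982772*(-1/3821926))*(-3251340) = (√20371 + 491386/1910963)*(-3251340) = (491386/1910963 + √20371)*(-3251340) = -1597662957240/1910963 - 3251340*√20371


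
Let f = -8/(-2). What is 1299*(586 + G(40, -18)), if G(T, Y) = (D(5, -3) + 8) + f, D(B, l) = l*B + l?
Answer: 753420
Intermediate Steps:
D(B, l) = l + B*l (D(B, l) = B*l + l = l + B*l)
f = 4 (f = -8*(-½) = 4)
G(T, Y) = -6 (G(T, Y) = (-3*(1 + 5) + 8) + 4 = (-3*6 + 8) + 4 = (-18 + 8) + 4 = -10 + 4 = -6)
1299*(586 + G(40, -18)) = 1299*(586 - 6) = 1299*580 = 753420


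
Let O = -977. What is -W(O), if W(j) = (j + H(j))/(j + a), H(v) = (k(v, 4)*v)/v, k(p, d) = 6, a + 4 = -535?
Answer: -971/1516 ≈ -0.64050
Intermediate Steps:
a = -539 (a = -4 - 535 = -539)
H(v) = 6 (H(v) = (6*v)/v = 6)
W(j) = (6 + j)/(-539 + j) (W(j) = (j + 6)/(j - 539) = (6 + j)/(-539 + j))
-W(O) = -(6 - 977)/(-539 - 977) = -(-971)/(-1516) = -(-1)*(-971)/1516 = -1*971/1516 = -971/1516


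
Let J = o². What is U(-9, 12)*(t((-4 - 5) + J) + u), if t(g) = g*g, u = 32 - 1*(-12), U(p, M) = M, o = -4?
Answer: 1116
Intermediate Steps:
J = 16 (J = (-4)² = 16)
u = 44 (u = 32 + 12 = 44)
t(g) = g²
U(-9, 12)*(t((-4 - 5) + J) + u) = 12*(((-4 - 5) + 16)² + 44) = 12*((-9 + 16)² + 44) = 12*(7² + 44) = 12*(49 + 44) = 12*93 = 1116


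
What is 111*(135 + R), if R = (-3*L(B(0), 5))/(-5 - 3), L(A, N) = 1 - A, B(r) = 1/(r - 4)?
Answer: 481185/32 ≈ 15037.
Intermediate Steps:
B(r) = 1/(-4 + r)
R = 15/32 (R = (-3*(1 - 1/(-4 + 0)))/(-5 - 3) = -3*(1 - 1/(-4))/(-8) = -3*(1 - 1*(-1/4))*(-1/8) = -3*(1 + 1/4)*(-1/8) = -3*5/4*(-1/8) = -15/4*(-1/8) = 15/32 ≈ 0.46875)
111*(135 + R) = 111*(135 + 15/32) = 111*(4335/32) = 481185/32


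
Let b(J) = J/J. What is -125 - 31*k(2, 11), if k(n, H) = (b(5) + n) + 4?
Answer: -342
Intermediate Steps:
b(J) = 1
k(n, H) = 5 + n (k(n, H) = (1 + n) + 4 = 5 + n)
-125 - 31*k(2, 11) = -125 - 31*(5 + 2) = -125 - 31*7 = -125 - 217 = -342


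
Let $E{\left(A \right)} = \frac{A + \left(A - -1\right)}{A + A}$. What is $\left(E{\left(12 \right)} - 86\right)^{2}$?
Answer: $\frac{4157521}{576} \approx 7217.9$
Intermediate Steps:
$E{\left(A \right)} = \frac{1 + 2 A}{2 A}$ ($E{\left(A \right)} = \frac{A + \left(A + 1\right)}{2 A} = \left(A + \left(1 + A\right)\right) \frac{1}{2 A} = \left(1 + 2 A\right) \frac{1}{2 A} = \frac{1 + 2 A}{2 A}$)
$\left(E{\left(12 \right)} - 86\right)^{2} = \left(\frac{\frac{1}{2} + 12}{12} - 86\right)^{2} = \left(\frac{1}{12} \cdot \frac{25}{2} - 86\right)^{2} = \left(\frac{25}{24} - 86\right)^{2} = \left(- \frac{2039}{24}\right)^{2} = \frac{4157521}{576}$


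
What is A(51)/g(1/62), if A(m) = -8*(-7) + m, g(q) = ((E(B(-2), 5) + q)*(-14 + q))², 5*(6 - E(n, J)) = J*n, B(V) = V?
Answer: 1581067952/185673948201 ≈ 0.0085153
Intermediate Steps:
E(n, J) = 6 - J*n/5
g(q) = (-14 + q)²*(8 + q)² (g(q) = (((6 - ⅕*5*(-2)) + q)*(-14 + q))² = (((6 + 2) + q)*(-14 + q))² = ((8 + q)*(-14 + q))² = ((-14 + q)*(8 + q))² = (-14 + q)²*(8 + q)²)
A(m) = 56 + m
A(51)/g(1/62) = (56 + 51)/(((-14 + 1/62)²*(8 + 1/62)²)) = 107/(((-14 + 1/62)²*(8 + 1/62)²)) = 107/(((-867/62)²*(497/62)²)) = 107/(((751689/3844)*(247009/3844))) = 107/(185673948201/14776336) = 107*(14776336/185673948201) = 1581067952/185673948201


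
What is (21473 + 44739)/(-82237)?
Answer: -66212/82237 ≈ -0.80514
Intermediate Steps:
(21473 + 44739)/(-82237) = 66212*(-1/82237) = -66212/82237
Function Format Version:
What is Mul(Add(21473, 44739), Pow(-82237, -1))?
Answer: Rational(-66212, 82237) ≈ -0.80514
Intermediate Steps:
Mul(Add(21473, 44739), Pow(-82237, -1)) = Mul(66212, Rational(-1, 82237)) = Rational(-66212, 82237)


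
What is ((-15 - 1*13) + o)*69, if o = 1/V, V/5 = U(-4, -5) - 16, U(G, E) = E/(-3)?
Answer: -415587/215 ≈ -1933.0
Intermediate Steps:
U(G, E) = -E/3 (U(G, E) = E*(-1/3) = -E/3)
V = -215/3 (V = 5*(-1/3*(-5) - 16) = 5*(5/3 - 16) = 5*(-43/3) = -215/3 ≈ -71.667)
o = -3/215 (o = 1/(-215/3) = -3/215 ≈ -0.013953)
((-15 - 1*13) + o)*69 = ((-15 - 1*13) - 3/215)*69 = ((-15 - 13) - 3/215)*69 = (-28 - 3/215)*69 = -6023/215*69 = -415587/215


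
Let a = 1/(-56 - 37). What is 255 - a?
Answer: 23716/93 ≈ 255.01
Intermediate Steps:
a = -1/93 (a = 1/(-93) = -1/93 ≈ -0.010753)
255 - a = 255 - 1*(-1/93) = 255 + 1/93 = 23716/93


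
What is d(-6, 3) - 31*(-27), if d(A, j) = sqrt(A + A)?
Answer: 837 + 2*I*sqrt(3) ≈ 837.0 + 3.4641*I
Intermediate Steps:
d(A, j) = sqrt(2)*sqrt(A) (d(A, j) = sqrt(2*A) = sqrt(2)*sqrt(A))
d(-6, 3) - 31*(-27) = sqrt(2)*sqrt(-6) - 31*(-27) = sqrt(2)*(I*sqrt(6)) + 837 = 2*I*sqrt(3) + 837 = 837 + 2*I*sqrt(3)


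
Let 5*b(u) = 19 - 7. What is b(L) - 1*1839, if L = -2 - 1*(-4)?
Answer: -9183/5 ≈ -1836.6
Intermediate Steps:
L = 2 (L = -2 + 4 = 2)
b(u) = 12/5 (b(u) = (19 - 7)/5 = (1/5)*12 = 12/5)
b(L) - 1*1839 = 12/5 - 1*1839 = 12/5 - 1839 = -9183/5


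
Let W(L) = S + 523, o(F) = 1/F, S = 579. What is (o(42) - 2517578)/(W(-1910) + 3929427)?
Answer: -105738275/165082218 ≈ -0.64052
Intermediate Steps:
W(L) = 1102 (W(L) = 579 + 523 = 1102)
(o(42) - 2517578)/(W(-1910) + 3929427) = (1/42 - 2517578)/(1102 + 3929427) = (1/42 - 2517578)/3930529 = -105738275/42*1/3930529 = -105738275/165082218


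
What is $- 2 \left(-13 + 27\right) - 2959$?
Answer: $-2987$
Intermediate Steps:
$- 2 \left(-13 + 27\right) - 2959 = \left(-2\right) 14 - 2959 = -28 - 2959 = -2987$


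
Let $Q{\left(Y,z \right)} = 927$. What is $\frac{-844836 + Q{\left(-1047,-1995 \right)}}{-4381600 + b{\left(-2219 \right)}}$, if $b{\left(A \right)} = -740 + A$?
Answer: $\frac{843909}{4384559} \approx 0.19247$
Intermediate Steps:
$\frac{-844836 + Q{\left(-1047,-1995 \right)}}{-4381600 + b{\left(-2219 \right)}} = \frac{-844836 + 927}{-4381600 - 2959} = - \frac{843909}{-4381600 - 2959} = - \frac{843909}{-4384559} = \left(-843909\right) \left(- \frac{1}{4384559}\right) = \frac{843909}{4384559}$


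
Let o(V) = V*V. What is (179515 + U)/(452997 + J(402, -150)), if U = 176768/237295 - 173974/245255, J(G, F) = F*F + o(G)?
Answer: 72050879205113/255709428721605 ≈ 0.28177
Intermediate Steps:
o(V) = V²
J(G, F) = F² + G² (J(G, F) = F*F + G² = F² + G²)
U = 414015102/11639557045 (U = 176768*(1/237295) - 173974*1/245255 = 176768/237295 - 173974/245255 = 414015102/11639557045 ≈ 0.035570)
(179515 + U)/(452997 + J(402, -150)) = (179515 + 414015102/11639557045)/(452997 + ((-150)² + 402²)) = 2089475496948277/(11639557045*(452997 + (22500 + 161604))) = 2089475496948277/(11639557045*(452997 + 184104)) = (2089475496948277/11639557045)/637101 = (2089475496948277/11639557045)*(1/637101) = 72050879205113/255709428721605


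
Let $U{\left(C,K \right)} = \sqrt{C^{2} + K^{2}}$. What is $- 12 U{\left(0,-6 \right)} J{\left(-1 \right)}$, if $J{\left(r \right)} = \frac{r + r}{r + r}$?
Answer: $-72$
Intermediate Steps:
$J{\left(r \right)} = 1$ ($J{\left(r \right)} = \frac{2 r}{2 r} = 2 r \frac{1}{2 r} = 1$)
$- 12 U{\left(0,-6 \right)} J{\left(-1 \right)} = - 12 \sqrt{0^{2} + \left(-6\right)^{2}} \cdot 1 = - 12 \sqrt{0 + 36} \cdot 1 = - 12 \sqrt{36} \cdot 1 = \left(-12\right) 6 \cdot 1 = \left(-72\right) 1 = -72$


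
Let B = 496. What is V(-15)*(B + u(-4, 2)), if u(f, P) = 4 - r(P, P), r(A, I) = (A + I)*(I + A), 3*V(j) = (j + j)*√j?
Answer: -4840*I*√15 ≈ -18745.0*I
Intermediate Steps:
V(j) = 2*j^(3/2)/3 (V(j) = ((j + j)*√j)/3 = ((2*j)*√j)/3 = (2*j^(3/2))/3 = 2*j^(3/2)/3)
r(A, I) = (A + I)² (r(A, I) = (A + I)*(A + I) = (A + I)²)
u(f, P) = 4 - 4*P² (u(f, P) = 4 - (P + P)² = 4 - (2*P)² = 4 - 4*P²)
V(-15)*(B + u(-4, 2)) = (2*(-15)^(3/2)/3)*(496 + (4 - 4*2²)) = (2*(-15*I*√15)/3)*(496 + (4 - 4*4)) = (-10*I*√15)*(496 + (4 - 16)) = (-10*I*√15)*(496 - 12) = -10*I*√15*484 = -4840*I*√15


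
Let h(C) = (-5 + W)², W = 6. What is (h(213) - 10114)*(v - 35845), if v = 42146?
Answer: -63722013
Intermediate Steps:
h(C) = 1 (h(C) = (-5 + 6)² = 1² = 1)
(h(213) - 10114)*(v - 35845) = (1 - 10114)*(42146 - 35845) = -10113*6301 = -63722013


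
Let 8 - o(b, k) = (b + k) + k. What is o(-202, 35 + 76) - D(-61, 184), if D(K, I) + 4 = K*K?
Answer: -3729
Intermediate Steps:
o(b, k) = 8 - b - 2*k (o(b, k) = 8 - ((b + k) + k) = 8 - (b + 2*k) = 8 + (-b - 2*k) = 8 - b - 2*k)
D(K, I) = -4 + K² (D(K, I) = -4 + K*K = -4 + K²)
o(-202, 35 + 76) - D(-61, 184) = (8 - 1*(-202) - 2*(35 + 76)) - (-4 + (-61)²) = (8 + 202 - 2*111) - (-4 + 3721) = (8 + 202 - 222) - 1*3717 = -12 - 3717 = -3729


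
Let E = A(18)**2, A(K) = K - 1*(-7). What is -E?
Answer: -625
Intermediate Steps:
A(K) = 7 + K (A(K) = K + 7 = 7 + K)
E = 625 (E = (7 + 18)**2 = 25**2 = 625)
-E = -1*625 = -625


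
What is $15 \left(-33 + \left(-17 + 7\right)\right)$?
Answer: $-645$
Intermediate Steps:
$15 \left(-33 + \left(-17 + 7\right)\right) = 15 \left(-33 - 10\right) = 15 \left(-43\right) = -645$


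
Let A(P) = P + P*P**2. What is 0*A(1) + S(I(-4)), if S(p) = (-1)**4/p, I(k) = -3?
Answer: -1/3 ≈ -0.33333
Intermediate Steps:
S(p) = 1/p
A(P) = P + P**3
0*A(1) + S(I(-4)) = 0*(1 + 1**3) + 1/(-3) = 0*(1 + 1) - 1/3 = 0*2 - 1/3 = 0 - 1/3 = -1/3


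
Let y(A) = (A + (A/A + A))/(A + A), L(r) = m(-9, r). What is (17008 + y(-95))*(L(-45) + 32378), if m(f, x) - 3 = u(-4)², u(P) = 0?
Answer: 104645969129/190 ≈ 5.5077e+8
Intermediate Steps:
m(f, x) = 3 (m(f, x) = 3 + 0² = 3 + 0 = 3)
L(r) = 3
y(A) = (1 + 2*A)/(2*A) (y(A) = (A + (1 + A))/((2*A)) = (1 + 2*A)*(1/(2*A)) = (1 + 2*A)/(2*A))
(17008 + y(-95))*(L(-45) + 32378) = (17008 + (½ - 95)/(-95))*(3 + 32378) = (17008 - 1/95*(-189/2))*32381 = (17008 + 189/190)*32381 = (3231709/190)*32381 = 104645969129/190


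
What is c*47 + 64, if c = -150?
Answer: -6986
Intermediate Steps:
c*47 + 64 = -150*47 + 64 = -7050 + 64 = -6986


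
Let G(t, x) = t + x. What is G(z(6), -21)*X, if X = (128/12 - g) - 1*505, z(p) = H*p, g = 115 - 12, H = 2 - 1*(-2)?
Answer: -1792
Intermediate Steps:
H = 4 (H = 2 + 2 = 4)
g = 103
z(p) = 4*p
X = -1792/3 (X = (128/12 - 1*103) - 1*505 = (128*(1/12) - 103) - 505 = (32/3 - 103) - 505 = -277/3 - 505 = -1792/3 ≈ -597.33)
G(z(6), -21)*X = (4*6 - 21)*(-1792/3) = (24 - 21)*(-1792/3) = 3*(-1792/3) = -1792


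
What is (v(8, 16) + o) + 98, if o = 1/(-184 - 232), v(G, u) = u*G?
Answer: 94015/416 ≈ 226.00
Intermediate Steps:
v(G, u) = G*u
o = -1/416 (o = 1/(-416) = -1/416 ≈ -0.0024038)
(v(8, 16) + o) + 98 = (8*16 - 1/416) + 98 = (128 - 1/416) + 98 = 53247/416 + 98 = 94015/416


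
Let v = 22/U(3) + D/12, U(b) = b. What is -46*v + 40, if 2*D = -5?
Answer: -1151/4 ≈ -287.75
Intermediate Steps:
D = -5/2 (D = (½)*(-5) = -5/2 ≈ -2.5000)
v = 57/8 (v = 22/3 - 5/2/12 = 22*(⅓) - 5/2*1/12 = 22/3 - 5/24 = 57/8 ≈ 7.1250)
-46*v + 40 = -46*57/8 + 40 = -1311/4 + 40 = -1151/4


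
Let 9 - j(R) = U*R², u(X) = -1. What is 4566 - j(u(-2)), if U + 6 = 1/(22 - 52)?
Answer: 136529/30 ≈ 4551.0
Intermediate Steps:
U = -181/30 (U = -6 + 1/(22 - 52) = -6 + 1/(-30) = -6 - 1/30 = -181/30 ≈ -6.0333)
j(R) = 9 + 181*R²/30 (j(R) = 9 - (-181)*R²/30 = 9 + 181*R²/30)
4566 - j(u(-2)) = 4566 - (9 + (181/30)*(-1)²) = 4566 - (9 + (181/30)*1) = 4566 - (9 + 181/30) = 4566 - 1*451/30 = 4566 - 451/30 = 136529/30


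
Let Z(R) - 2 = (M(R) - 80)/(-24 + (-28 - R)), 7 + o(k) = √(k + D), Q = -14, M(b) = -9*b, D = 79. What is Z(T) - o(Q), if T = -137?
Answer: 1918/85 - √65 ≈ 14.502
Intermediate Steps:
o(k) = -7 + √(79 + k) (o(k) = -7 + √(k + 79) = -7 + √(79 + k))
Z(R) = 2 + (-80 - 9*R)/(-52 - R) (Z(R) = 2 + (-9*R - 80)/(-24 + (-28 - R)) = 2 + (-80 - 9*R)/(-52 - R))
Z(T) - o(Q) = (184 + 11*(-137))/(52 - 137) - (-7 + √(79 - 14)) = (184 - 1507)/(-85) - (-7 + √65) = -1/85*(-1323) + (7 - √65) = 1323/85 + (7 - √65) = 1918/85 - √65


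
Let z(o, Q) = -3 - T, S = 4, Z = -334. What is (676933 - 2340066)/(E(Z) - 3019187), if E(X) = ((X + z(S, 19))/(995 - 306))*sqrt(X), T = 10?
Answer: 2383721082754053991/4327314595251161255 - 397626827039*I*sqrt(334)/4327314595251161255 ≈ 0.55085 - 1.6793e-6*I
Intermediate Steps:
z(o, Q) = -13 (z(o, Q) = -3 - 1*10 = -3 - 10 = -13)
E(X) = sqrt(X)*(-1/53 + X/689) (E(X) = ((X - 13)/(995 - 306))*sqrt(X) = ((-13 + X)/689)*sqrt(X) = ((-13 + X)*(1/689))*sqrt(X) = (-1/53 + X/689)*sqrt(X) = sqrt(X)*(-1/53 + X/689))
(676933 - 2340066)/(E(Z) - 3019187) = (676933 - 2340066)/(sqrt(-334)*(-13 - 334)/689 - 3019187) = -1663133/((1/689)*(I*sqrt(334))*(-347) - 3019187) = -1663133/(-347*I*sqrt(334)/689 - 3019187) = -1663133/(-3019187 - 347*I*sqrt(334)/689)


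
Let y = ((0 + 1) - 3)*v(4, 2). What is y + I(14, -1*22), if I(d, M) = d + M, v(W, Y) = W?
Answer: -16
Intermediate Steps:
y = -8 (y = ((0 + 1) - 3)*4 = (1 - 3)*4 = -2*4 = -8)
I(d, M) = M + d
y + I(14, -1*22) = -8 + (-1*22 + 14) = -8 + (-22 + 14) = -8 - 8 = -16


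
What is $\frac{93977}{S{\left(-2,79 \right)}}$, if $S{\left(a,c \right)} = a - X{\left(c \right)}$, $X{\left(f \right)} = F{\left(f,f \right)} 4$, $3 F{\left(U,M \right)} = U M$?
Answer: $- \frac{281931}{24970} \approx -11.291$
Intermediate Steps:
$F{\left(U,M \right)} = \frac{M U}{3}$ ($F{\left(U,M \right)} = \frac{U M}{3} = \frac{M U}{3}$)
$X{\left(f \right)} = \frac{4 f^{2}}{3}$ ($X{\left(f \right)} = \frac{f f}{3} \cdot 4 = \frac{f^{2}}{3} \cdot 4 = \frac{4 f^{2}}{3}$)
$S{\left(a,c \right)} = a - \frac{4 c^{2}}{3}$
$\frac{93977}{S{\left(-2,79 \right)}} = \frac{93977}{-2 - \frac{4 \cdot 79^{2}}{3}} = \frac{93977}{-2 - \frac{24964}{3}} = \frac{93977}{- \frac{24970}{3}} = 93977 \left(- \frac{3}{24970}\right) = - \frac{281931}{24970}$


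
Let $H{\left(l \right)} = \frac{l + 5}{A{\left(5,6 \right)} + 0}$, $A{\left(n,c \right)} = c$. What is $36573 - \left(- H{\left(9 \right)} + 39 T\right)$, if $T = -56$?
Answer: $\frac{116278}{3} \approx 38759.0$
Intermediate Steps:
$H{\left(l \right)} = \frac{5}{6} + \frac{l}{6}$ ($H{\left(l \right)} = \frac{l + 5}{6 + 0} = \frac{5 + l}{6} = \left(5 + l\right) \frac{1}{6} = \frac{5}{6} + \frac{l}{6}$)
$36573 - \left(- H{\left(9 \right)} + 39 T\right) = 36573 + \left(\left(\frac{5}{6} + \frac{1}{6} \cdot 9\right) - -2184\right) = 36573 + \left(\left(\frac{5}{6} + \frac{3}{2}\right) + 2184\right) = 36573 + \left(\frac{7}{3} + 2184\right) = 36573 + \frac{6559}{3} = \frac{116278}{3}$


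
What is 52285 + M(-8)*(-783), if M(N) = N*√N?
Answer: 52285 + 12528*I*√2 ≈ 52285.0 + 17717.0*I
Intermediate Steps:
M(N) = N^(3/2)
52285 + M(-8)*(-783) = 52285 + (-8)^(3/2)*(-783) = 52285 - 16*I*√2*(-783) = 52285 + 12528*I*√2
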